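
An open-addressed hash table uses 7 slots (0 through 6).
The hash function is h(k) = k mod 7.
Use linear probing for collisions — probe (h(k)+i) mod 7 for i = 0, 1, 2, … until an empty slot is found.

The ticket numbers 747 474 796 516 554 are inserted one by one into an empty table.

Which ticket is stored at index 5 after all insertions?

747

747: h=5 -> slot 5
474: h=5, probe 5,6 -> slot 6
796: h=5, probe 5,6,0 -> slot 0
516: h=5, probe 5,6,0,1 -> slot 1
554: h=1, probe 1,2 -> slot 2
Table: [796, 516, 554, -, -, 747, 474]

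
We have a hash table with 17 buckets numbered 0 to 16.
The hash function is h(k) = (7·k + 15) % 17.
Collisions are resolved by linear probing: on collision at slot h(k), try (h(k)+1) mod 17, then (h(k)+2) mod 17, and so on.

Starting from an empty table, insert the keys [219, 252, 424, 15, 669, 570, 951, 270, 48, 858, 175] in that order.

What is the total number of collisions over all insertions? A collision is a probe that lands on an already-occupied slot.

6

Insert 219: h=1, slot 1 empty => index 1.
Insert 252: h=11, slot 11 empty => index 11.
Insert 424: h=8, slot 8 empty => index 8.
Insert 15: h=1, slot 1 occupied => index 2.
Insert 669: h=6, slot 6 empty => index 6.
Insert 570: h=10, slot 10 empty => index 10.
Insert 951: h=8, slot 8 occupied => index 9.
Insert 270: h=1, slots 1,2 occupied => index 3.
Insert 48: h=11, slot 11 occupied => index 12.
Insert 858: h=3, slot 3 occupied => index 4.
Insert 175: h=16, slot 16 empty => index 16.
Table: [-, 219, 15, 270, 858, -, 669, -, 424, 951, 570, 252, 48, -, -, -, 175]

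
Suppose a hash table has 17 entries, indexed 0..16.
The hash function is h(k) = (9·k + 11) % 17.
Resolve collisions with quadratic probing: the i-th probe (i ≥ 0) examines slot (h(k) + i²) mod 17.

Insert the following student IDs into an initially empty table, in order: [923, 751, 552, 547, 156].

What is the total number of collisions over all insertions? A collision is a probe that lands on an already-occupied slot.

923 hashes to 5; slot 5 is free => place at 5.
751 hashes to 4; slot 4 is free => place at 4.
552 hashes to 15; slot 15 is free => place at 15.
547 hashes to 4; 4,5 taken => place at 8.
156 hashes to 4; 4,5,8 taken => place at 13.
Table: [_, _, _, _, 751, 923, _, _, 547, _, _, _, _, 156, _, 552, _]

5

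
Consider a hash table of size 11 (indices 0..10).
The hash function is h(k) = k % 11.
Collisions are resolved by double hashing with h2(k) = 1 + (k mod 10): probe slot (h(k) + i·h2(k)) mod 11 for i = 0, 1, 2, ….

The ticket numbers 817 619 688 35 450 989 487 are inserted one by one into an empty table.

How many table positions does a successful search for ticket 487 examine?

Insert 817: h=3, slot 3 empty → index 3.
Insert 619: h=3, h2=10, slot 3 occupied → index 2.
Insert 688: h=6, slot 6 empty → index 6.
Insert 35: h=2, h2=6, slot 2 occupied → index 8.
Insert 450: h=10, slot 10 empty → index 10.
Insert 989: h=10, h2=10, slot 10 occupied → index 9.
Insert 487: h=3, h2=8, slot 3 occupied → index 0.
Table: [487, -, 619, 817, -, -, 688, -, 35, 989, 450]
Lookup 487: h=3, h2=8, probe 3,0 → found at 0.

2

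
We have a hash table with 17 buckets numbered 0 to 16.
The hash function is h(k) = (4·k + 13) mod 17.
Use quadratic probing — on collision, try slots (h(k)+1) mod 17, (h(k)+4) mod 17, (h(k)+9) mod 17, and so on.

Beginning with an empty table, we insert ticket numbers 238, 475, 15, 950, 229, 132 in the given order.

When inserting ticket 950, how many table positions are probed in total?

2

Insert 238: h=13, slot 13 empty -> index 13.
Insert 475: h=9, slot 9 empty -> index 9.
Insert 15: h=5, slot 5 empty -> index 5.
Insert 950: h=5, slot 5 occupied -> index 6.
Insert 229: h=11, slot 11 empty -> index 11.
Insert 132: h=14, slot 14 empty -> index 14.
Table: [., ., ., ., ., 15, 950, ., ., 475, ., 229, ., 238, 132, ., .]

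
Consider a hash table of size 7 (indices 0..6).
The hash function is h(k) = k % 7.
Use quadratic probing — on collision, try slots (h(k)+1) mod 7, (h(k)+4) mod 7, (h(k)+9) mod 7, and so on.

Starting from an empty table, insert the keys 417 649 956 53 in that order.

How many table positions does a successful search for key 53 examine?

4

417: h=4 -> slot 4
649: h=5 -> slot 5
956: h=4, probe 4,5,1 -> slot 1
53: h=4, probe 4,5,1,6 -> slot 6
Table: [-, 956, -, -, 417, 649, 53]
Lookup 53: h=4, probe 4,5,1,6 → found at 6.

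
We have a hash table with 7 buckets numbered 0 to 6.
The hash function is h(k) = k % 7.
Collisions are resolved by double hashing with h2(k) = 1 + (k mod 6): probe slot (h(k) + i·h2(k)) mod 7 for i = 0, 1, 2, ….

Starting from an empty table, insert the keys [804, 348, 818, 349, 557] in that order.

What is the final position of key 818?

2

804 hashes to 6; slot 6 is free → place at 6.
348 hashes to 5; slot 5 is free → place at 5.
818 hashes to 6, h2=3; 6 taken → place at 2.
349 hashes to 6, h2=2; 6 taken → place at 1.
557 hashes to 4; slot 4 is free → place at 4.
Table: [-, 349, 818, -, 557, 348, 804]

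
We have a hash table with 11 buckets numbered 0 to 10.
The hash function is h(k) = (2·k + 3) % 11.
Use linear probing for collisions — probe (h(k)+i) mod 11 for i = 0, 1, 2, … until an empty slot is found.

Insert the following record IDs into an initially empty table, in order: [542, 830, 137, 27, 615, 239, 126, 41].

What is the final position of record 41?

10

Insert 542: h=9, slot 9 empty => index 9.
Insert 830: h=2, slot 2 empty => index 2.
Insert 137: h=2, slot 2 occupied => index 3.
Insert 27: h=2, slots 2,3 occupied => index 4.
Insert 615: h=1, slot 1 empty => index 1.
Insert 239: h=8, slot 8 empty => index 8.
Insert 126: h=2, slots 2,3,4 occupied => index 5.
Insert 41: h=8, slots 8,9 occupied => index 10.
Table: [-, 615, 830, 137, 27, 126, -, -, 239, 542, 41]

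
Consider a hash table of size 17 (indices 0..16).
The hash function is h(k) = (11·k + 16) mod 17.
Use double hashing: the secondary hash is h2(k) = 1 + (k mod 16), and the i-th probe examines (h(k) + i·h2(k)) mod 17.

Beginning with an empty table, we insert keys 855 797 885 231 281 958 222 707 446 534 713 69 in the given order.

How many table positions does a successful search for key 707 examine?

3

855 hashes to 3; slot 3 is free → place at 3.
797 hashes to 11; slot 11 is free → place at 11.
885 hashes to 10; slot 10 is free → place at 10.
231 hashes to 7; slot 7 is free → place at 7.
281 hashes to 13; slot 13 is free → place at 13.
958 hashes to 14; slot 14 is free → place at 14.
222 hashes to 10, h2=15; 10 taken → place at 8.
707 hashes to 7, h2=4; 7,11 taken → place at 15.
446 hashes to 9; slot 9 is free → place at 9.
534 hashes to 8, h2=7; 8,15 taken → place at 5.
713 hashes to 5, h2=10; 5,15,8 taken → place at 1.
69 hashes to 10, h2=6; 10 taken → place at 16.
Table: [-, 713, -, 855, -, 534, -, 231, 222, 446, 885, 797, -, 281, 958, 707, 69]
Lookup 707: h=7, h2=4, probe 7,11,15 → found at 15.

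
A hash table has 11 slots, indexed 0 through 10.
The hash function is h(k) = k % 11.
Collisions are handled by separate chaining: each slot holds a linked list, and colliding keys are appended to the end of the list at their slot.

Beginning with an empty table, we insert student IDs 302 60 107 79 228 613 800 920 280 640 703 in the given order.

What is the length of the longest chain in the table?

4

Insert 302: h=5, bucket 5 empty -> new chain.
Insert 60: h=5, bucket 5 nonempty -> append to chain.
Insert 107: h=8, bucket 8 empty -> new chain.
Insert 79: h=2, bucket 2 empty -> new chain.
Insert 228: h=8, bucket 8 nonempty -> append to chain.
Insert 613: h=8, bucket 8 nonempty -> append to chain.
Insert 800: h=8, bucket 8 nonempty -> append to chain.
Insert 920: h=7, bucket 7 empty -> new chain.
Insert 280: h=5, bucket 5 nonempty -> append to chain.
Insert 640: h=2, bucket 2 nonempty -> append to chain.
Insert 703: h=10, bucket 10 empty -> new chain.
Final buckets:
0: -
1: -
2: 79 -> 640
3: -
4: -
5: 302 -> 60 -> 280
6: -
7: 920
8: 107 -> 228 -> 613 -> 800
9: -
10: 703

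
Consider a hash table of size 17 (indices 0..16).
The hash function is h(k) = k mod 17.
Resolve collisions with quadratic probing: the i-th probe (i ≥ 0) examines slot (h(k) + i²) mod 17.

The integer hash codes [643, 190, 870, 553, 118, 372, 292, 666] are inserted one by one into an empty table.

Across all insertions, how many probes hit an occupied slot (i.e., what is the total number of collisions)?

6

Insert 643: h=14, slot 14 empty → index 14.
Insert 190: h=3, slot 3 empty → index 3.
Insert 870: h=3, slot 3 occupied → index 4.
Insert 553: h=9, slot 9 empty → index 9.
Insert 118: h=16, slot 16 empty → index 16.
Insert 372: h=15, slot 15 empty → index 15.
Insert 292: h=3, slots 3,4 occupied → index 7.
Insert 666: h=3, slots 3,4,7 occupied → index 12.
Table: [_, _, _, 190, 870, _, _, 292, _, 553, _, _, 666, _, 643, 372, 118]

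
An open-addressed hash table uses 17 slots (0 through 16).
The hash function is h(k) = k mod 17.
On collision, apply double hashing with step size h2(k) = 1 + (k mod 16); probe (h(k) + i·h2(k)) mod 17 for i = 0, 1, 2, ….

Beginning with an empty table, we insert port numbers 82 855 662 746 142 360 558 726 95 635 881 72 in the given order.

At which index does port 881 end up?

82: h=14 → slot 14
855: h=5 → slot 5
662: h=16 → slot 16
746: h=15 → slot 15
142: h=6 → slot 6
360: h=3 → slot 3
558: h=14, h2=15, probe 14,12 → slot 12
726: h=12, h2=7, probe 12,2 → slot 2
95: h=10 → slot 10
635: h=6, h2=12, probe 6,1 → slot 1
881: h=14, h2=2, probe 14,16,1,3,5,7 → slot 7
72: h=4 → slot 4
Table: [_, 635, 726, 360, 72, 855, 142, 881, _, _, 95, _, 558, _, 82, 746, 662]

7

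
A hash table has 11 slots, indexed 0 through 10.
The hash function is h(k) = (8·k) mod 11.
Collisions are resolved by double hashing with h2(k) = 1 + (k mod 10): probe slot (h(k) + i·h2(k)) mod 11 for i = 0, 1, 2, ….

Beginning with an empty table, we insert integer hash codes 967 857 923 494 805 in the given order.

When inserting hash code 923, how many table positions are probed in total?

967 hashes to 3; slot 3 is free => place at 3.
857 hashes to 3, h2=8; 3 taken => place at 0.
923 hashes to 3, h2=4; 3 taken => place at 7.
494 hashes to 3, h2=5; 3 taken => place at 8.
805 hashes to 5; slot 5 is free => place at 5.
Table: [857, —, —, 967, —, 805, —, 923, 494, —, —]

2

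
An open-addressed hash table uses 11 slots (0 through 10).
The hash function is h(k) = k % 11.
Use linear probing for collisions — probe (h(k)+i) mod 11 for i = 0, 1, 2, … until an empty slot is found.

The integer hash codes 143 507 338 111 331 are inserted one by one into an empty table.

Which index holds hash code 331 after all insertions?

143 hashes to 0; slot 0 is free → place at 0.
507 hashes to 1; slot 1 is free → place at 1.
338 hashes to 8; slot 8 is free → place at 8.
111 hashes to 1; 1 taken → place at 2.
331 hashes to 1; 1,2 taken → place at 3.
Table: [143, 507, 111, 331, ., ., ., ., 338, ., .]

3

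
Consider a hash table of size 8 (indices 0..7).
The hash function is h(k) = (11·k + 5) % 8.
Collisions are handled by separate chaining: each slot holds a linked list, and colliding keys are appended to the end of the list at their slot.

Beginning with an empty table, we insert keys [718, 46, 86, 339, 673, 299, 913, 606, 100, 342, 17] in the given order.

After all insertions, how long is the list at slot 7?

Insert 718: h=7, bucket 7 empty → new chain.
Insert 46: h=7, bucket 7 nonempty → append to chain.
Insert 86: h=7, bucket 7 nonempty → append to chain.
Insert 339: h=6, bucket 6 empty → new chain.
Insert 673: h=0, bucket 0 empty → new chain.
Insert 299: h=6, bucket 6 nonempty → append to chain.
Insert 913: h=0, bucket 0 nonempty → append to chain.
Insert 606: h=7, bucket 7 nonempty → append to chain.
Insert 100: h=1, bucket 1 empty → new chain.
Insert 342: h=7, bucket 7 nonempty → append to chain.
Insert 17: h=0, bucket 0 nonempty → append to chain.
Final buckets:
0: 673 -> 913 -> 17
1: 100
2: _
3: _
4: _
5: _
6: 339 -> 299
7: 718 -> 46 -> 86 -> 606 -> 342

5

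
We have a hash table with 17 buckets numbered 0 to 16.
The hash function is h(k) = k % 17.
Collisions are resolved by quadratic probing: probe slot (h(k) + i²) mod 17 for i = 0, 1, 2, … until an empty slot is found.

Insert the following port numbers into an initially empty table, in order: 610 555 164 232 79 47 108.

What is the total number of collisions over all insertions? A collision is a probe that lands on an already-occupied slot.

8

Insert 610: h=15, slot 15 empty → index 15.
Insert 555: h=11, slot 11 empty → index 11.
Insert 164: h=11, slot 11 occupied → index 12.
Insert 232: h=11, slots 11,12,15 occupied → index 3.
Insert 79: h=11, slots 11,12,15,3 occupied → index 10.
Insert 47: h=13, slot 13 empty → index 13.
Insert 108: h=6, slot 6 empty → index 6.
Table: [., ., ., 232, ., ., 108, ., ., ., 79, 555, 164, 47, ., 610, .]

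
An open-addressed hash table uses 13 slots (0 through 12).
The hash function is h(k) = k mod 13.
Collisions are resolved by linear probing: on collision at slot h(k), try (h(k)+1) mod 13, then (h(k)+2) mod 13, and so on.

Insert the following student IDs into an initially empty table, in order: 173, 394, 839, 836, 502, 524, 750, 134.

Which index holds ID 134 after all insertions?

173 hashes to 4; slot 4 is free => place at 4.
394 hashes to 4; 4 taken => place at 5.
839 hashes to 7; slot 7 is free => place at 7.
836 hashes to 4; 4,5 taken => place at 6.
502 hashes to 8; slot 8 is free => place at 8.
524 hashes to 4; 4,5,6,7,8 taken => place at 9.
750 hashes to 9; 9 taken => place at 10.
134 hashes to 4; 4,5,6,7,8,9,10 taken => place at 11.
Table: [-, -, -, -, 173, 394, 836, 839, 502, 524, 750, 134, -]

11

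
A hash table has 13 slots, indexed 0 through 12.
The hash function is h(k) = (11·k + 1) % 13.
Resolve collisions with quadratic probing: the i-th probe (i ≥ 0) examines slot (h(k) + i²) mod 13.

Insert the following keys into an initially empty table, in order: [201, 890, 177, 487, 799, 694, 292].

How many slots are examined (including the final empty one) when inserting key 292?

Insert 201: h=2, slot 2 empty → index 2.
Insert 890: h=2, slot 2 occupied → index 3.
Insert 177: h=11, slot 11 empty → index 11.
Insert 487: h=2, slots 2,3 occupied → index 6.
Insert 799: h=2, slots 2,3,6,11 occupied → index 5.
Insert 694: h=4, slot 4 empty → index 4.
Insert 292: h=2, slots 2,3,6,11,5 occupied → index 1.
Table: [_, 292, 201, 890, 694, 799, 487, _, _, _, _, 177, _]

6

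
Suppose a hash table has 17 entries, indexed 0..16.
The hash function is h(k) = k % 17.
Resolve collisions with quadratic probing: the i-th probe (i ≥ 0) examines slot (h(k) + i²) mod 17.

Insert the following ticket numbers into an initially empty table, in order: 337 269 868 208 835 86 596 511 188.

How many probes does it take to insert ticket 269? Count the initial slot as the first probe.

Insert 337: h=14, slot 14 empty → index 14.
Insert 269: h=14, slot 14 occupied → index 15.
Insert 868: h=1, slot 1 empty → index 1.
Insert 208: h=4, slot 4 empty → index 4.
Insert 835: h=2, slot 2 empty → index 2.
Insert 86: h=1, slots 1,2 occupied → index 5.
Insert 596: h=1, slots 1,2,5 occupied → index 10.
Insert 511: h=1, slots 1,2,5,10 occupied → index 0.
Insert 188: h=1, slots 1,2,5,10,0 occupied → index 9.
Table: [511, 868, 835, -, 208, 86, -, -, -, 188, 596, -, -, -, 337, 269, -]

2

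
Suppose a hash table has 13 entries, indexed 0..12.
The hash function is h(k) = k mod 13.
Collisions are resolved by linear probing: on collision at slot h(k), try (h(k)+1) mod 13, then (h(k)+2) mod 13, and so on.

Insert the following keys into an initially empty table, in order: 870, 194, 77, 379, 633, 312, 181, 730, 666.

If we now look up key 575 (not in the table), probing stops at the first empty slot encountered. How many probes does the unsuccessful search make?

5

870: h=12 → slot 12
194: h=12, probe 12,0 → slot 0
77: h=12, probe 12,0,1 → slot 1
379: h=2 → slot 2
633: h=9 → slot 9
312: h=0, probe 0,1,2,3 → slot 3
181: h=12, probe 12,0,1,2,3,4 → slot 4
730: h=2, probe 2,3,4,5 → slot 5
666: h=3, probe 3,4,5,6 → slot 6
Table: [194, 77, 379, 312, 181, 730, 666, _, _, 633, _, _, 870]
Lookup 575: h=3, probe 3,4,5,6,7 → slot 7 empty, not found.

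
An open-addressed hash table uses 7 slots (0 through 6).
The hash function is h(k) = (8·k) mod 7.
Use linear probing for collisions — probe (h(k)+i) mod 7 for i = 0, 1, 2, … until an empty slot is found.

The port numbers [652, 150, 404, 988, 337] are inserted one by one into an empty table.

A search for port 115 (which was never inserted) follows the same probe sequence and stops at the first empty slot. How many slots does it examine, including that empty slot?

4

652 hashes to 1; slot 1 is free → place at 1.
150 hashes to 3; slot 3 is free → place at 3.
404 hashes to 5; slot 5 is free → place at 5.
988 hashes to 1; 1 taken → place at 2.
337 hashes to 1; 1,2,3 taken → place at 4.
Table: [—, 652, 988, 150, 337, 404, —]
Lookup 115: h=3, probe 3,4,5,6 → slot 6 empty, not found.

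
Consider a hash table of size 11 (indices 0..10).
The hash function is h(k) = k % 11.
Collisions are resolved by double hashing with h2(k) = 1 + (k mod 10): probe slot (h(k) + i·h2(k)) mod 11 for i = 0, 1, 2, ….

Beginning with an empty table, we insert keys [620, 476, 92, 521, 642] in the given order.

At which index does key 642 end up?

10

Insert 620: h=4, slot 4 empty -> index 4.
Insert 476: h=3, slot 3 empty -> index 3.
Insert 92: h=4, h2=3, slot 4 occupied -> index 7.
Insert 521: h=4, h2=2, slot 4 occupied -> index 6.
Insert 642: h=4, h2=3, slots 4,7 occupied -> index 10.
Table: [∅, ∅, ∅, 476, 620, ∅, 521, 92, ∅, ∅, 642]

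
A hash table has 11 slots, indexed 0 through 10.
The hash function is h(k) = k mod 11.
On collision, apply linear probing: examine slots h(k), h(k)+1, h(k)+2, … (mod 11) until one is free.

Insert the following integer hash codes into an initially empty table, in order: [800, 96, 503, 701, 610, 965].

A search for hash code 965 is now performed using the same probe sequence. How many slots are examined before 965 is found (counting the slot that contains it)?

5

800 hashes to 8; slot 8 is free -> place at 8.
96 hashes to 8; 8 taken -> place at 9.
503 hashes to 8; 8,9 taken -> place at 10.
701 hashes to 8; 8,9,10 taken -> place at 0.
610 hashes to 5; slot 5 is free -> place at 5.
965 hashes to 8; 8,9,10,0 taken -> place at 1.
Table: [701, 965, ., ., ., 610, ., ., 800, 96, 503]
Lookup 965: h=8, probe 8,9,10,0,1 → found at 1.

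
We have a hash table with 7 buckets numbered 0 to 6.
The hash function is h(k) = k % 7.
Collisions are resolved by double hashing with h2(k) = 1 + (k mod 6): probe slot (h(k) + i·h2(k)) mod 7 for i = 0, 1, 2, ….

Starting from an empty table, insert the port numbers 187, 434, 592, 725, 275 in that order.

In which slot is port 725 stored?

3

187 hashes to 5; slot 5 is free -> place at 5.
434 hashes to 0; slot 0 is free -> place at 0.
592 hashes to 4; slot 4 is free -> place at 4.
725 hashes to 4, h2=6; 4 taken -> place at 3.
275 hashes to 2; slot 2 is free -> place at 2.
Table: [434, _, 275, 725, 592, 187, _]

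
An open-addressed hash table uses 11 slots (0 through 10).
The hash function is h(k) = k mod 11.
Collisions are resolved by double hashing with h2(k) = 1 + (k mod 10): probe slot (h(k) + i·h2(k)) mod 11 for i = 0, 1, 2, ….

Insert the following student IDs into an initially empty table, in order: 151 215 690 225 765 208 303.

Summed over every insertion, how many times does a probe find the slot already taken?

151: h=8 => slot 8
215: h=6 => slot 6
690: h=8, h2=1, probe 8,9 => slot 9
225: h=5 => slot 5
765: h=6, h2=6, probe 6,1 => slot 1
208: h=10 => slot 10
303: h=6, h2=4, probe 6,10,3 => slot 3
Table: [—, 765, —, 303, —, 225, 215, —, 151, 690, 208]

4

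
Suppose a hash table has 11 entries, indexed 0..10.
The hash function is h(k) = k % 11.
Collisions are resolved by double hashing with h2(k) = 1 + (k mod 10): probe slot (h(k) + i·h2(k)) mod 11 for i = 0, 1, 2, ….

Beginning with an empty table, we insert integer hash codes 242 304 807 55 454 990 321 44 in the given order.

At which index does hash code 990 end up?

242: h=0 => slot 0
304: h=7 => slot 7
807: h=4 => slot 4
55: h=0, h2=6, probe 0,6 => slot 6
454: h=3 => slot 3
990: h=0, h2=1, probe 0,1 => slot 1
321: h=2 => slot 2
44: h=0, h2=5, probe 0,5 => slot 5
Table: [242, 990, 321, 454, 807, 44, 55, 304, ., ., .]

1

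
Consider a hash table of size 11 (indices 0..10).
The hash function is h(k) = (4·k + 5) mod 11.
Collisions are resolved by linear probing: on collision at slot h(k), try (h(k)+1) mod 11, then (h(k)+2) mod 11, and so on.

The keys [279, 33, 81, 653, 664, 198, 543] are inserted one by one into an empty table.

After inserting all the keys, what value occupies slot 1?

653

279: h=10 → slot 10
33: h=5 → slot 5
81: h=10, probe 10,0 → slot 0
653: h=10, probe 10,0,1 → slot 1
664: h=10, probe 10,0,1,2 → slot 2
198: h=5, probe 5,6 → slot 6
543: h=10, probe 10,0,1,2,3 → slot 3
Table: [81, 653, 664, 543, —, 33, 198, —, —, —, 279]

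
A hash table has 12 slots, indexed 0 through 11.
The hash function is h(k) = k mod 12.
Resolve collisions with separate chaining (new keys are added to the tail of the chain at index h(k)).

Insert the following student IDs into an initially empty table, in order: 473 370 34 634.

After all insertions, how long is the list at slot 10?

3

473 → bucket 5
370 → bucket 10
34 → bucket 10 (collision)
634 → bucket 10 (collision)
Final buckets:
0: _
1: _
2: _
3: _
4: _
5: 473
6: _
7: _
8: _
9: _
10: 370 -> 34 -> 634
11: _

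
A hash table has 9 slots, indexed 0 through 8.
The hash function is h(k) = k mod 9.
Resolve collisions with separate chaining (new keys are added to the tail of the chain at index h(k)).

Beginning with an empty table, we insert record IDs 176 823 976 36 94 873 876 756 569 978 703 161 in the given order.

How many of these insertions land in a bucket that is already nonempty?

4

Insert 176: h=5, bucket 5 empty → new chain.
Insert 823: h=4, bucket 4 empty → new chain.
Insert 976: h=4, bucket 4 nonempty → append to chain.
Insert 36: h=0, bucket 0 empty → new chain.
Insert 94: h=4, bucket 4 nonempty → append to chain.
Insert 873: h=0, bucket 0 nonempty → append to chain.
Insert 876: h=3, bucket 3 empty → new chain.
Insert 756: h=0, bucket 0 nonempty → append to chain.
Insert 569: h=2, bucket 2 empty → new chain.
Insert 978: h=6, bucket 6 empty → new chain.
Insert 703: h=1, bucket 1 empty → new chain.
Insert 161: h=8, bucket 8 empty → new chain.
Final buckets:
0: 36 -> 873 -> 756
1: 703
2: 569
3: 876
4: 823 -> 976 -> 94
5: 176
6: 978
7: ∅
8: 161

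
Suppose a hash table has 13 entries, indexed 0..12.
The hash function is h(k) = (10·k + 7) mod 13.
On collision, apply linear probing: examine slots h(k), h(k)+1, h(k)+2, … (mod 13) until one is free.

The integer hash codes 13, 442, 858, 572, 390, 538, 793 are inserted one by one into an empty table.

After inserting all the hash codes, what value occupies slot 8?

442

13 hashes to 7; slot 7 is free → place at 7.
442 hashes to 7; 7 taken → place at 8.
858 hashes to 7; 7,8 taken → place at 9.
572 hashes to 7; 7,8,9 taken → place at 10.
390 hashes to 7; 7,8,9,10 taken → place at 11.
538 hashes to 5; slot 5 is free → place at 5.
793 hashes to 7; 7,8,9,10,11 taken → place at 12.
Table: [-, -, -, -, -, 538, -, 13, 442, 858, 572, 390, 793]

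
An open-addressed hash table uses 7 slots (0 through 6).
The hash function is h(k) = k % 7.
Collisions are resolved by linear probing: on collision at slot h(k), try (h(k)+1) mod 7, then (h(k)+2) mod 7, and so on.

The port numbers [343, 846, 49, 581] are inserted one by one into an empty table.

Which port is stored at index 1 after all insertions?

49

343: h=0 => slot 0
846: h=6 => slot 6
49: h=0, probe 0,1 => slot 1
581: h=0, probe 0,1,2 => slot 2
Table: [343, 49, 581, _, _, _, 846]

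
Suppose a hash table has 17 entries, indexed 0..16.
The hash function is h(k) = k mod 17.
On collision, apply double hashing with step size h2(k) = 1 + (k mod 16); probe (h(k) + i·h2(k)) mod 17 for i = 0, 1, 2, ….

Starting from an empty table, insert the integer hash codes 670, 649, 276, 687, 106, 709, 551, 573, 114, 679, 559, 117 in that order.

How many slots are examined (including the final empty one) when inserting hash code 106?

2

670: h=7 → slot 7
649: h=3 → slot 3
276: h=4 → slot 4
687: h=7, h2=16, probe 7,6 → slot 6
106: h=4, h2=11, probe 4,15 → slot 15
709: h=12 → slot 12
551: h=7, h2=8, probe 7,15,6,14 → slot 14
573: h=12, h2=14, probe 12,9 → slot 9
114: h=12, h2=3, probe 12,15,1 → slot 1
679: h=16 → slot 16
559: h=15, h2=16, probe 15,14,13 → slot 13
117: h=15, h2=6, probe 15,4,10 → slot 10
Table: [_, 114, _, 649, 276, _, 687, 670, _, 573, 117, _, 709, 559, 551, 106, 679]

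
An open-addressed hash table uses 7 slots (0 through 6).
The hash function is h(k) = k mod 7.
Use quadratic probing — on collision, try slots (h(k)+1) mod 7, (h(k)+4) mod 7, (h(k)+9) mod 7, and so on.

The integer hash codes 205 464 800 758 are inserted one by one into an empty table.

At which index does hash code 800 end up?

Insert 205: h=2, slot 2 empty → index 2.
Insert 464: h=2, slot 2 occupied → index 3.
Insert 800: h=2, slots 2,3 occupied → index 6.
Insert 758: h=2, slots 2,3,6 occupied → index 4.
Table: [∅, ∅, 205, 464, 758, ∅, 800]

6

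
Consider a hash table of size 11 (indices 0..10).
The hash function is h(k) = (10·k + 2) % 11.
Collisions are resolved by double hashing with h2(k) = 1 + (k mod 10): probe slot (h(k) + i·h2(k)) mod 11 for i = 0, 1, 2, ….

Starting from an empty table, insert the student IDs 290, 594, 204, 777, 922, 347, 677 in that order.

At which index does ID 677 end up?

3

290: h=9 → slot 9
594: h=2 → slot 2
204: h=7 → slot 7
777: h=6 → slot 6
922: h=4 → slot 4
347: h=7, h2=8, probe 7,4,1 → slot 1
677: h=7, h2=8, probe 7,4,1,9,6,3 → slot 3
Table: [., 347, 594, 677, 922, ., 777, 204, ., 290, .]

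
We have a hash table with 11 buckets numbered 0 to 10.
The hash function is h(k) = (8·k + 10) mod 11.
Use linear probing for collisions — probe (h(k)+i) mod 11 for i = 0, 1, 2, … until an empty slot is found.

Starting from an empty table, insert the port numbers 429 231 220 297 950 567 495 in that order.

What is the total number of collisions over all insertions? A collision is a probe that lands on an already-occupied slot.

11

Insert 429: h=10, slot 10 empty => index 10.
Insert 231: h=10, slot 10 occupied => index 0.
Insert 220: h=10, slots 10,0 occupied => index 1.
Insert 297: h=10, slots 10,0,1 occupied => index 2.
Insert 950: h=9, slot 9 empty => index 9.
Insert 567: h=3, slot 3 empty => index 3.
Insert 495: h=10, slots 10,0,1,2,3 occupied => index 4.
Table: [231, 220, 297, 567, 495, ∅, ∅, ∅, ∅, 950, 429]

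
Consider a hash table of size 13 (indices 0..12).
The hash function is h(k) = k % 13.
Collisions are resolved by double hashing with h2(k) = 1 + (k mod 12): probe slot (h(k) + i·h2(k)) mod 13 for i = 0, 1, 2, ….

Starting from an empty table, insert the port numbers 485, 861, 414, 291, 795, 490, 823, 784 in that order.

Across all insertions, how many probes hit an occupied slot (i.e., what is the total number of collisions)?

3

Insert 485: h=4, slot 4 empty => index 4.
Insert 861: h=3, slot 3 empty => index 3.
Insert 414: h=11, slot 11 empty => index 11.
Insert 291: h=5, slot 5 empty => index 5.
Insert 795: h=2, slot 2 empty => index 2.
Insert 490: h=9, slot 9 empty => index 9.
Insert 823: h=4, h2=8, slot 4 occupied => index 12.
Insert 784: h=4, h2=5, slots 4,9 occupied => index 1.
Table: [∅, 784, 795, 861, 485, 291, ∅, ∅, ∅, 490, ∅, 414, 823]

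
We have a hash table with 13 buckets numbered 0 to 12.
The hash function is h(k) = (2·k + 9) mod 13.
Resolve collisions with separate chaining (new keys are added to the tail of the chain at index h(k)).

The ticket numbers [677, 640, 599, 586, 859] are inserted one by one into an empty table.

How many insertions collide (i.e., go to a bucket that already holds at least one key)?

3

677 -> bucket 11
640 -> bucket 2
599 -> bucket 11 (collision)
586 -> bucket 11 (collision)
859 -> bucket 11 (collision)
Final buckets:
0: _
1: _
2: 640
3: _
4: _
5: _
6: _
7: _
8: _
9: _
10: _
11: 677 -> 599 -> 586 -> 859
12: _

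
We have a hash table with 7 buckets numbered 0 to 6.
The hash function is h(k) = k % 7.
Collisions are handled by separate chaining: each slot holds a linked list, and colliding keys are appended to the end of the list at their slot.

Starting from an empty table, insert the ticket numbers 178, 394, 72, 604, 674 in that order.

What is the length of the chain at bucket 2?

4

Insert 178: h=3, bucket 3 empty -> new chain.
Insert 394: h=2, bucket 2 empty -> new chain.
Insert 72: h=2, bucket 2 nonempty -> append to chain.
Insert 604: h=2, bucket 2 nonempty -> append to chain.
Insert 674: h=2, bucket 2 nonempty -> append to chain.
Final buckets:
0: ∅
1: ∅
2: 394 -> 72 -> 604 -> 674
3: 178
4: ∅
5: ∅
6: ∅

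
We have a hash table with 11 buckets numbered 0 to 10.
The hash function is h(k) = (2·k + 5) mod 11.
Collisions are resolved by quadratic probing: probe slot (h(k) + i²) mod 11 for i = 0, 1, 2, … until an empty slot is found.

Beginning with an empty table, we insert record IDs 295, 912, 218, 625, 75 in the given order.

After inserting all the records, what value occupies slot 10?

Insert 295: h=1, slot 1 empty => index 1.
Insert 912: h=3, slot 3 empty => index 3.
Insert 218: h=1, slot 1 occupied => index 2.
Insert 625: h=1, slots 1,2 occupied => index 5.
Insert 75: h=1, slots 1,2,5 occupied => index 10.
Table: [∅, 295, 218, 912, ∅, 625, ∅, ∅, ∅, ∅, 75]

75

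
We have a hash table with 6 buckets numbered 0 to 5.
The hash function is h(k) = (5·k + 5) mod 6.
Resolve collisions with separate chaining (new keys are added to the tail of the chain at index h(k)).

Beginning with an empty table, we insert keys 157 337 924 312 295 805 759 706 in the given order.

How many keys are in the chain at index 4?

4

Insert 157: h=4, bucket 4 empty -> new chain.
Insert 337: h=4, bucket 4 nonempty -> append to chain.
Insert 924: h=5, bucket 5 empty -> new chain.
Insert 312: h=5, bucket 5 nonempty -> append to chain.
Insert 295: h=4, bucket 4 nonempty -> append to chain.
Insert 805: h=4, bucket 4 nonempty -> append to chain.
Insert 759: h=2, bucket 2 empty -> new chain.
Insert 706: h=1, bucket 1 empty -> new chain.
Final buckets:
0: _
1: 706
2: 759
3: _
4: 157 -> 337 -> 295 -> 805
5: 924 -> 312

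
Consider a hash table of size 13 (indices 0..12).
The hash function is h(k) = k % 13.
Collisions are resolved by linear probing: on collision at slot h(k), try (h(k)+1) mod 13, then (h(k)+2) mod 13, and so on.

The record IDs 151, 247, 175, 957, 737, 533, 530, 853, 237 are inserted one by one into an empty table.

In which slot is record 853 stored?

151 hashes to 8; slot 8 is free → place at 8.
247 hashes to 0; slot 0 is free → place at 0.
175 hashes to 6; slot 6 is free → place at 6.
957 hashes to 8; 8 taken → place at 9.
737 hashes to 9; 9 taken → place at 10.
533 hashes to 0; 0 taken → place at 1.
530 hashes to 10; 10 taken → place at 11.
853 hashes to 8; 8,9,10,11 taken → place at 12.
237 hashes to 3; slot 3 is free → place at 3.
Table: [247, 533, ∅, 237, ∅, ∅, 175, ∅, 151, 957, 737, 530, 853]

12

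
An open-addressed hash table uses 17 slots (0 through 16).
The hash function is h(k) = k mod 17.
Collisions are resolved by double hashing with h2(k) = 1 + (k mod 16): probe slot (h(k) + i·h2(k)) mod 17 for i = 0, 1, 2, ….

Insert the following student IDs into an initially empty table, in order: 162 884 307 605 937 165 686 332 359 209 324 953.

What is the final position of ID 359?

Insert 162: h=9, slot 9 empty -> index 9.
Insert 884: h=0, slot 0 empty -> index 0.
Insert 307: h=1, slot 1 empty -> index 1.
Insert 605: h=10, slot 10 empty -> index 10.
Insert 937: h=2, slot 2 empty -> index 2.
Insert 165: h=12, slot 12 empty -> index 12.
Insert 686: h=6, slot 6 empty -> index 6.
Insert 332: h=9, h2=13, slot 9 occupied -> index 5.
Insert 359: h=2, h2=8, slots 2,10,1,9,0 occupied -> index 8.
Insert 209: h=5, h2=2, slot 5 occupied -> index 7.
Insert 324: h=1, h2=5, slots 1,6 occupied -> index 11.
Insert 953: h=1, h2=10, slots 1,11 occupied -> index 4.
Table: [884, 307, 937, _, 953, 332, 686, 209, 359, 162, 605, 324, 165, _, _, _, _]

8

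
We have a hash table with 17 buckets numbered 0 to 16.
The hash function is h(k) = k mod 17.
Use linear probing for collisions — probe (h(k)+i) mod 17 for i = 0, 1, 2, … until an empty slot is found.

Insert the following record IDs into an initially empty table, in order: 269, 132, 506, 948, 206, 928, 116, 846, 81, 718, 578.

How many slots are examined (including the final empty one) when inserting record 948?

Insert 269: h=14, slot 14 empty -> index 14.
Insert 132: h=13, slot 13 empty -> index 13.
Insert 506: h=13, slots 13,14 occupied -> index 15.
Insert 948: h=13, slots 13,14,15 occupied -> index 16.
Insert 206: h=2, slot 2 empty -> index 2.
Insert 928: h=10, slot 10 empty -> index 10.
Insert 116: h=14, slots 14,15,16 occupied -> index 0.
Insert 846: h=13, slots 13,14,15,16,0 occupied -> index 1.
Insert 81: h=13, slots 13,14,15,16,0,1,2 occupied -> index 3.
Insert 718: h=4, slot 4 empty -> index 4.
Insert 578: h=0, slots 0,1,2,3,4 occupied -> index 5.
Table: [116, 846, 206, 81, 718, 578, ., ., ., ., 928, ., ., 132, 269, 506, 948]

4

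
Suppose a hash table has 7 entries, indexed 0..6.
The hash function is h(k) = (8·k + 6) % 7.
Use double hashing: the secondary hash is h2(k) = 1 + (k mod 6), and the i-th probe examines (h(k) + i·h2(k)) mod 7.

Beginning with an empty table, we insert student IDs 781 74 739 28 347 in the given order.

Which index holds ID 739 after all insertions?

5

Insert 781: h=3, slot 3 empty -> index 3.
Insert 74: h=3, h2=3, slot 3 occupied -> index 6.
Insert 739: h=3, h2=2, slot 3 occupied -> index 5.
Insert 28: h=6, h2=5, slot 6 occupied -> index 4.
Insert 347: h=3, h2=6, slot 3 occupied -> index 2.
Table: [_, _, 347, 781, 28, 739, 74]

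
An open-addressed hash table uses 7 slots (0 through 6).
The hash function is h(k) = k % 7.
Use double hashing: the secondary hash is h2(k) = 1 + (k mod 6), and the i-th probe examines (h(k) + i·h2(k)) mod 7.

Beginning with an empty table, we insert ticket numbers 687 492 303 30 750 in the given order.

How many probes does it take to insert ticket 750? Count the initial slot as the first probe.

4

687: h=1 → slot 1
492: h=2 → slot 2
303: h=2, h2=4, probe 2,6 → slot 6
30: h=2, h2=1, probe 2,3 → slot 3
750: h=1, h2=1, probe 1,2,3,4 → slot 4
Table: [-, 687, 492, 30, 750, -, 303]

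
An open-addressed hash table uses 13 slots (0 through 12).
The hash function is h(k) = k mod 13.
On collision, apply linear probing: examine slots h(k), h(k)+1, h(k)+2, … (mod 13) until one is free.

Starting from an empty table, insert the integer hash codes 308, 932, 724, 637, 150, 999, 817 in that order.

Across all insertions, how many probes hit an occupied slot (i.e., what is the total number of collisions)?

7

308: h=9 -> slot 9
932: h=9, probe 9,10 -> slot 10
724: h=9, probe 9,10,11 -> slot 11
637: h=0 -> slot 0
150: h=7 -> slot 7
999: h=11, probe 11,12 -> slot 12
817: h=11, probe 11,12,0,1 -> slot 1
Table: [637, 817, ∅, ∅, ∅, ∅, ∅, 150, ∅, 308, 932, 724, 999]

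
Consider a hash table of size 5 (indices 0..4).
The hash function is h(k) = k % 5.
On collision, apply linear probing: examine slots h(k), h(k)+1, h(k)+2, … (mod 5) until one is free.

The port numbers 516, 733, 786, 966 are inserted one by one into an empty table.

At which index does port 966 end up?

516: h=1 -> slot 1
733: h=3 -> slot 3
786: h=1, probe 1,2 -> slot 2
966: h=1, probe 1,2,3,4 -> slot 4
Table: [∅, 516, 786, 733, 966]

4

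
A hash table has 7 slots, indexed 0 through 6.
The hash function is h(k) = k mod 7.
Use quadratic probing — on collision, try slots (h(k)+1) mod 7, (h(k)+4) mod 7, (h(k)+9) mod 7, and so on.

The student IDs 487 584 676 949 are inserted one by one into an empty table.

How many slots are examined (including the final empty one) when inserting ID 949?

3

487 hashes to 4; slot 4 is free => place at 4.
584 hashes to 3; slot 3 is free => place at 3.
676 hashes to 4; 4 taken => place at 5.
949 hashes to 4; 4,5 taken => place at 1.
Table: [., 949, ., 584, 487, 676, .]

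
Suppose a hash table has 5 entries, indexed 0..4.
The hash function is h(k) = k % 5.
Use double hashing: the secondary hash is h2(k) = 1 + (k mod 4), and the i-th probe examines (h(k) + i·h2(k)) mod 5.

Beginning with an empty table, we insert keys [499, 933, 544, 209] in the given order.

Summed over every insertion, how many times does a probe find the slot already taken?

499: h=4 -> slot 4
933: h=3 -> slot 3
544: h=4, h2=1, probe 4,0 -> slot 0
209: h=4, h2=2, probe 4,1 -> slot 1
Table: [544, 209, -, 933, 499]

2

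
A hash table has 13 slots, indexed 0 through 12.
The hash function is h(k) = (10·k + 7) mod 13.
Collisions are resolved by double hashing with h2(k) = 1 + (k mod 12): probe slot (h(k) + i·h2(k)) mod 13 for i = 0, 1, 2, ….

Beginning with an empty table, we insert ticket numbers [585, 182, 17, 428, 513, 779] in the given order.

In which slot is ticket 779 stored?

9

Insert 585: h=7, slot 7 empty -> index 7.
Insert 182: h=7, h2=3, slot 7 occupied -> index 10.
Insert 17: h=8, slot 8 empty -> index 8.
Insert 428: h=10, h2=9, slot 10 occupied -> index 6.
Insert 513: h=2, slot 2 empty -> index 2.
Insert 779: h=10, h2=12, slot 10 occupied -> index 9.
Table: [—, —, 513, —, —, —, 428, 585, 17, 779, 182, —, —]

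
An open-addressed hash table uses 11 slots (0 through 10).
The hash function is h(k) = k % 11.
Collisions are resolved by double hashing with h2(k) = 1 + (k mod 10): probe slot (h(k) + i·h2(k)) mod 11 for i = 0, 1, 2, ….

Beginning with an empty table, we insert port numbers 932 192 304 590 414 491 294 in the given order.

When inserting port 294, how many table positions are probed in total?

2

932 hashes to 8; slot 8 is free → place at 8.
192 hashes to 5; slot 5 is free → place at 5.
304 hashes to 7; slot 7 is free → place at 7.
590 hashes to 7, h2=1; 7,8 taken → place at 9.
414 hashes to 7, h2=5; 7 taken → place at 1.
491 hashes to 7, h2=2; 7,9 taken → place at 0.
294 hashes to 8, h2=5; 8 taken → place at 2.
Table: [491, 414, 294, ., ., 192, ., 304, 932, 590, .]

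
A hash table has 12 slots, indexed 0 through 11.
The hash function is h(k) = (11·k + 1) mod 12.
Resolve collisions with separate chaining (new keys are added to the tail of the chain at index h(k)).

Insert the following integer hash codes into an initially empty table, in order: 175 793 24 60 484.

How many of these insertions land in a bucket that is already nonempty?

1

175 -> bucket 6
793 -> bucket 0
24 -> bucket 1
60 -> bucket 1 (collision)
484 -> bucket 9
Final buckets:
0: 793
1: 24 -> 60
2: -
3: -
4: -
5: -
6: 175
7: -
8: -
9: 484
10: -
11: -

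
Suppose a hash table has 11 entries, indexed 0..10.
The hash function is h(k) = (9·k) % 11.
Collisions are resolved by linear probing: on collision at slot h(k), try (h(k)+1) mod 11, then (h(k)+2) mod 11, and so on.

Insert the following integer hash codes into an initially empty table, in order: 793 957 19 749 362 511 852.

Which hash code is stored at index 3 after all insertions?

793 hashes to 9; slot 9 is free -> place at 9.
957 hashes to 0; slot 0 is free -> place at 0.
19 hashes to 6; slot 6 is free -> place at 6.
749 hashes to 9; 9 taken -> place at 10.
362 hashes to 2; slot 2 is free -> place at 2.
511 hashes to 1; slot 1 is free -> place at 1.
852 hashes to 1; 1,2 taken -> place at 3.
Table: [957, 511, 362, 852, -, -, 19, -, -, 793, 749]

852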